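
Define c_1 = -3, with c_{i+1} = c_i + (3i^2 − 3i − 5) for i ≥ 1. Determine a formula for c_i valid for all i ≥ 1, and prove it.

Claim: c_i = i^3 − 3i^2 − 3i + 2.

Base case: c_1 = -3, and 1^3 − 3·1^2 − 3·1 + 2 = -3.
Assume c_j = j^3 − 3j^2 − 3j + 2.
Then c_{j+1} = c_j + (3j^2 − 3j − 5) = (j^3 − 3j^2 − 3j + 2) + (3j^2 − 3j − 5) = j^3 − 6j − 3,
and (j+1)^3 − 3·(j+1)^2 − 3·(j+1) + 2 = j^3 − 6j − 3.
By induction, c_i = i^3 − 3i^2 − 3i + 2 for all i ≥ 1.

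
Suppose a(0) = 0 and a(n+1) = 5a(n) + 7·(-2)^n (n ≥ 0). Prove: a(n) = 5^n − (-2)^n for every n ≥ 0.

Base case: a(0) = 0, and 5^0 − (-2)^0 = 1 − 1 = 0.
Assume a(r) = 5^r − (-2)^r for some r ≥ 0.
Then a(r+1) = 5a(r) + 7·(-2)^r = 5·(5^r − (-2)^r) + 7·(-2)^r = 5^{r+1} − 5·(-2)^r + 7·(-2)^r = 5^{r+1} + 2·(-2)^r = 5^{r+1} − (-2)^{r+1}.
Hence a(n) = 5^n − (-2)^n for every n ≥ 0, by induction.

a(n) = 5^n − (-2)^n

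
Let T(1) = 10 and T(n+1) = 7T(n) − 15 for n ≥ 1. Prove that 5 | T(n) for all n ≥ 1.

Base case: T(1) = 10 = 5·2, so 5 | T(1).
Assume 5 | T(j), so T(j) = 5t for some integer t.
Then T(j+1) = 7T(j) − 15 = 7·(5t) − 15 = 5(7t − 3), so 5 | T(j+1).
Hence 5 | T(n) for every n ≥ 1, by induction.

5 | T(n)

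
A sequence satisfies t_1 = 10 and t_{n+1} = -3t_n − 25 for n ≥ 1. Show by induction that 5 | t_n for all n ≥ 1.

Base case: t_1 = 10 = 5·2, so 5 | t_1.
Assume 5 | t_r, so t_r = 5s for some integer s.
Then t_{r+1} = -3t_r − 25 = -3·(5s) − 25 = 5(-3s − 5), so 5 | t_{r+1}.
Hence 5 | t_n for every n ≥ 1, by induction.

5 | t_n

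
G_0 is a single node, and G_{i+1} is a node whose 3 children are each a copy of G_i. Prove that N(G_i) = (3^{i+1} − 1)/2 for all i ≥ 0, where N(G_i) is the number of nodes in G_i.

Base case: N(G_0) = 1, and (3^{0+1} − 1)/2 = 1.
Assume N(G_m) = (3^{m+1} − 1)/2.
Then N(G_{m+1}) = 1 + 3N(G_m) = 1 + 3·(3^{m+1} − 1)/2 = 1 + (3^{m+2} − 3)/2 = (2 + 3^{m+2} − 3)/2 = (3^{m+2} − 1)/2.
So the formula holds for m+1, and by induction N(G_i) = (3^{i+1} − 1)/2 for all i ≥ 0.

N(G_i) = (3^{i+1} − 1)/2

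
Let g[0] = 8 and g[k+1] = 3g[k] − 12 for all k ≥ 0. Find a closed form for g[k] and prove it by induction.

Claim: g[k] = 2·3^k + 6.

Base case: g[0] = 8, and 2·3^0 + 6 = 2 + 6 = 8.
Assume g[j] = 2·3^j + 6 for some j ≥ 0.
Then g[j+1] = 3g[j] − 12 = 3·(2·3^j + 6) − 12 = 6·3^j + 18 − 12 = 2·3^{j+1} + 6.
By induction, g[k] = 2·3^k + 6 for all k ≥ 0.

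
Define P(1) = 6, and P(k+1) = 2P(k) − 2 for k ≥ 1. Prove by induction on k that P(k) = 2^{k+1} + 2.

Base case: P(1) = 6, and 2^{1+1} + 2 = 4 + 2 = 6.
Assume P(j) = 2^{j+1} + 2 for some j ≥ 1.
Then P(j+1) = 2P(j) − 2 = 2·(2^{j+1} + 2) − 2 = 2^{j+2} + 4 − 2 = 2^{j+2} + 2.
So the formula holds for j+1, and by induction P(k) = 2^{k+1} + 2 for all k ≥ 1.

P(k) = 2^{k+1} + 2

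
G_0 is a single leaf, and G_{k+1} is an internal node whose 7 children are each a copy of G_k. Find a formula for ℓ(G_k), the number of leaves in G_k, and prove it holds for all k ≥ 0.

Claim: ℓ(G_k) = 7^k.

Base case: ℓ(G_0) = 1, and 7^0 = 1.
Assume ℓ(G_j) = 7^j.
Then ℓ(G_{j+1}) = 7·ℓ(G_j) = 7·7^j = 7^{j+1}.
By induction, ℓ(G_k) = 7^k for all k ≥ 0.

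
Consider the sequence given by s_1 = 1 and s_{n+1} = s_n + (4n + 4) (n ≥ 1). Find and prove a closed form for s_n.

Claim: s_n = 2n^2 + 2n − 3.

Base case: s_1 = 1, and 2·1^2 + 2·1 − 3 = 1.
Assume s_k = 2k^2 + 2k − 3.
Then s_{k+1} = s_k + (4k + 4) = (2k^2 + 2k − 3) + (4k + 4) = 2k^2 + 6k + 1,
and 2·(k+1)^2 + 2·(k+1) − 3 = 2k^2 + 6k + 1.
By induction, s_n = 2n^2 + 2n − 3 for all n ≥ 1.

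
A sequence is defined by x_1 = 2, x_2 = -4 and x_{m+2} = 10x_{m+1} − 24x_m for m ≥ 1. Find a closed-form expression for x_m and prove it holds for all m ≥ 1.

Claim: x_m = -6^m + 2·4^m.

Base cases: x_1 = 2 and -6^1 + 2·4^1 = 2; x_2 = -4 and -6^2 + 2·4^2 = -4.
Assume x_i = -6^i + 2·4^i for all 1 ≤ i ≤ j, where j ≥ 2.
Then x_{j+1} = 10x_j − 24x_{j−1} = 10·(-6^j + 2·4^j) − 24·(-6^{j−1} + 2·4^{j−1}) = -(10·6 − 24)6^{j−1} + 2·(10·4 − 24)4^{j−1} = -36·6^{j−1} + 32·4^{j−1} = -6^{j+1} + 2·4^{j+1}.
So the formula holds for j+1, and by strong induction x_m = -6^m + 2·4^m for all m ≥ 1.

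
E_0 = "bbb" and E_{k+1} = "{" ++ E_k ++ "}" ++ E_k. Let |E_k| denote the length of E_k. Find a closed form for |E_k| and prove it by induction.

Claim: |E_k| = 5·2^k − 2.

Base case: |E_0| = 3, and 5·2^0 − 2 = 3.
Assume |E_m| = 5·2^m − 2.
Then |E_{m+1}| = 1 + |E_m| + 1 + |E_m| = 2|E_m| + 2 = 2(5·2^m − 2) + 2 = 5·2^{m+1} − 4 + 2 = 5·2^{m+1} − 2.
This completes the inductive step, so |E_k| = 5·2^k − 2 for all k ≥ 0.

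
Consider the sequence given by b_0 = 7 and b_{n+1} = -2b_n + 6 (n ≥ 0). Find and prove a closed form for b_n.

Claim: b_n = 5·(-2)^n + 2.

Base case: b_0 = 7, and 5·(-2)^0 + 2 = 5 + 2 = 7.
Assume b_j = 5·(-2)^j + 2 for some j ≥ 0.
Then b_{j+1} = -2b_j + 6 = -2·(5·(-2)^j + 2) + 6 = -10·(-2)^j − 4 + 6 = 5·(-2)^{j+1} + 2.
This completes the inductive step, so b_n = 5·(-2)^n + 2 for all n ≥ 0.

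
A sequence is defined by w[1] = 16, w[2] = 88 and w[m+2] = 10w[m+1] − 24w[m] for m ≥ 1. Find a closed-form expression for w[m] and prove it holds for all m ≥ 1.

Claim: w[m] = 2·6^m + 4^m.

Base cases: w[1] = 16 and 2·6^1 + 4^1 = 16; w[2] = 88 and 2·6^2 + 4^2 = 88.
Assume w[j] = 2·6^j + 4^j for all 1 ≤ j ≤ r, where r ≥ 2.
Then w[r+1] = 10w[r] − 24w[r−1] = 10·(2·6^r + 4^r) − 24·(2·6^{r−1} + 4^{r−1}) = 2·(10·6 − 24)6^{r−1} + (10·4 − 24)4^{r−1} = 72·6^{r−1} + 16·4^{r−1} = 2·6^{r+1} + 4^{r+1}.
So the formula holds for r+1, and by strong induction w[m] = 2·6^m + 4^m for all m ≥ 1.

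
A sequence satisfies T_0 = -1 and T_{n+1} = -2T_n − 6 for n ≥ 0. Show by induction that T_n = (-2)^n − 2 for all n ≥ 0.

Base case: T_0 = -1, and (-2)^0 − 2 = 1 − 2 = -1.
Assume T_k = (-2)^k − 2 for some k ≥ 0.
Then T_{k+1} = -2T_k − 6 = -2·((-2)^k − 2) − 6 = -2·(-2)^k + 4 − 6 = (-2)^{k+1} − 2.
This completes the inductive step, so T_n = (-2)^n − 2 for all n ≥ 0.

T_n = (-2)^n − 2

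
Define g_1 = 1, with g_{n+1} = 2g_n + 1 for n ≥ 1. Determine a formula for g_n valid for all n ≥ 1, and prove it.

Claim: g_n = 2^n − 1.

Base case: g_1 = 1, and 2^1 − 1 = 2 − 1 = 1.
Assume g_r = 2^r − 1 for some r ≥ 1.
Then g_{r+1} = 2g_r + 1 = 2·(2^r − 1) + 1 = 2^{r+1} − 2 + 1 = 2^{r+1} − 1.
By induction, g_n = 2^n − 1 for all n ≥ 1.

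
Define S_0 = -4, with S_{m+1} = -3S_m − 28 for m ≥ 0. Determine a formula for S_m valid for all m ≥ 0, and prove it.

Claim: S_m = 3·(-3)^m − 7.

Base case: S_0 = -4, and 3·(-3)^0 − 7 = 3 − 7 = -4.
Assume S_k = 3·(-3)^k − 7 for some k ≥ 0.
Then S_{k+1} = -3S_k − 28 = -3·(3·(-3)^k − 7) − 28 = -9·(-3)^k + 21 − 28 = 3·(-3)^{k+1} − 7.
Hence S_m = 3·(-3)^m − 7 for every m ≥ 0, by induction.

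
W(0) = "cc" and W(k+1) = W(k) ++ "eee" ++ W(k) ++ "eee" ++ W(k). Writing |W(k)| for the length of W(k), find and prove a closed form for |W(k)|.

Claim: |W(k)| = 5·3^k − 3.

Base case: |W(0)| = 2, and 5·3^0 − 3 = 2.
Assume |W(r)| = 5·3^r − 3.
Then |W(r+1)| = 3|W(r)| + 6 = 3(5·3^r − 3) + 6 = 5·3^{r+1} − 9 + 6 = 5·3^{r+1} − 3.
So the formula holds for r+1, and by induction |W(k)| = 5·3^k − 3 for all k ≥ 0.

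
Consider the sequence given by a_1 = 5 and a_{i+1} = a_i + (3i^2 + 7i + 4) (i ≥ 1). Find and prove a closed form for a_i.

Claim: a_i = i^3 + 2i^2 + i + 1.

Base case: a_1 = 5, and 1^3 + 2·1^2 + 1 + 1 = 5.
Assume a_m = m^3 + 2m^2 + m + 1.
Then a_{m+1} = a_m + (3m^2 + 7m + 4) = (m^3 + 2m^2 + m + 1) + (3m^2 + 7m + 4) = m^3 + 5m^2 + 8m + 5,
and (m+1)^3 + 2·(m+1)^2 + (m+1) + 1 = m^3 + 5m^2 + 8m + 5.
Hence a_i = i^3 + 2i^2 + i + 1 for every i ≥ 1, by induction.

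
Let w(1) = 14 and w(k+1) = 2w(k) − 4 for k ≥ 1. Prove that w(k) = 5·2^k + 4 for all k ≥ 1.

Base case: w(1) = 14, and 5·2^1 + 4 = 10 + 4 = 14.
Assume w(j) = 5·2^j + 4 for some j ≥ 1.
Then w(j+1) = 2w(j) − 4 = 2·(5·2^j + 4) − 4 = 10·2^j + 8 − 4 = 5·2^{j+1} + 4.
By induction, w(k) = 5·2^k + 4 for all k ≥ 1.

w(k) = 5·2^k + 4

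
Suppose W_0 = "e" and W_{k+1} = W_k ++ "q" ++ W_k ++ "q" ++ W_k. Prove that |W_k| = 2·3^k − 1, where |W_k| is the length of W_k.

Base case: |W_0| = 1, and 2·3^0 − 1 = 1.
Assume |W_j| = 2·3^j − 1.
Then |W_{j+1}| = 3|W_j| + 2 = 3(2·3^j − 1) + 2 = 2·3^{j+1} − 3 + 2 = 2·3^{j+1} − 1.
By induction, |W_k| = 2·3^k − 1 for all k ≥ 0.

|W_k| = 2·3^k − 1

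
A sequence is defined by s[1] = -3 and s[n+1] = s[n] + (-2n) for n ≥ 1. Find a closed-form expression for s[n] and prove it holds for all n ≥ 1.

Claim: s[n] = -n^2 + n − 3.

Base case: s[1] = -3, and -1^2 + 1 − 3 = -3.
Assume s[m] = -m^2 + m − 3.
Then s[m+1] = s[m] + (-2m) = (-m^2 + m − 3) + (-2m) = -m^2 − m − 3,
and -(m+1)^2 + (m+1) − 3 = -m^2 − m − 3.
By induction, s[n] = -n^2 + n − 3 for all n ≥ 1.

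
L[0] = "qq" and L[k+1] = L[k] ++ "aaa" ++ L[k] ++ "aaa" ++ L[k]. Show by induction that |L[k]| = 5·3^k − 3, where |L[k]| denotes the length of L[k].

Base case: |L[0]| = 2, and 5·3^0 − 3 = 2.
Assume |L[j]| = 5·3^j − 3.
Then |L[j+1]| = 3|L[j]| + 6 = 3(5·3^j − 3) + 6 = 5·3^{j+1} − 9 + 6 = 5·3^{j+1} − 3.
By induction, |L[k]| = 5·3^k − 3 for all k ≥ 0.

|L[k]| = 5·3^k − 3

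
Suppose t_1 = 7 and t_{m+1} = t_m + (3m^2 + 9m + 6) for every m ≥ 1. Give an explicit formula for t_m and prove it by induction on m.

Claim: t_m = m^3 + 3m^2 + 2m + 1.

Base case: t_1 = 7, and 1^3 + 3·1^2 + 2·1 + 1 = 7.
Assume t_k = k^3 + 3k^2 + 2k + 1.
Then t_{k+1} = t_k + (3k^2 + 9k + 6) = (k^3 + 3k^2 + 2k + 1) + (3k^2 + 9k + 6) = k^3 + 6k^2 + 11k + 7,
and (k+1)^3 + 3·(k+1)^2 + 2·(k+1) + 1 = k^3 + 6k^2 + 11k + 7.
This completes the inductive step, so t_m = m^3 + 3m^2 + 2m + 1 for all m ≥ 1.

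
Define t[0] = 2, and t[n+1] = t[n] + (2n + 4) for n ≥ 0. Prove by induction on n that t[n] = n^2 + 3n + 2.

Base case: t[0] = 2, and 0^2 + 3·0 + 2 = 2.
Assume t[k] = k^2 + 3k + 2.
Then t[k+1] = t[k] + (2k + 4) = (k^2 + 3k + 2) + (2k + 4) = k^2 + 5k + 6,
and (k+1)^2 + 3·(k+1) + 2 = k^2 + 5k + 6.
Hence t[n] = n^2 + 3n + 2 for every n ≥ 0, by induction.

t[n] = n^2 + 3n + 2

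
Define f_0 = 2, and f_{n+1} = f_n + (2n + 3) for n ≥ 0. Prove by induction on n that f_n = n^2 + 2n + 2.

Base case: f_0 = 2, and 0^2 + 2·0 + 2 = 2.
Assume f_m = m^2 + 2m + 2.
Then f_{m+1} = f_m + (2m + 3) = (m^2 + 2m + 2) + (2m + 3) = m^2 + 4m + 5,
and (m+1)^2 + 2·(m+1) + 2 = m^2 + 4m + 5.
Hence f_n = n^2 + 2n + 2 for every n ≥ 0, by induction.

f_n = n^2 + 2n + 2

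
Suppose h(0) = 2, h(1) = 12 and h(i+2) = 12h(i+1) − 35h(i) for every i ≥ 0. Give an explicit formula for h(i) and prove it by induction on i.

Claim: h(i) = 5^i + 7^i.

Base cases: h(0) = 2 and 5^0 + 7^0 = 2; h(1) = 12 and 5^1 + 7^1 = 12.
Assume h(j) = 5^j + 7^j for all 0 ≤ j ≤ m, where m ≥ 1.
Then h(m+1) = 12h(m) − 35h(m−1) = 12·(5^m + 7^m) − 35·(5^{m−1} + 7^{m−1}) = (12·5 − 35)5^{m−1} + (12·7 − 35)7^{m−1} = 25·5^{m−1} + 49·7^{m−1} = 5^{m+1} + 7^{m+1}.
This completes the inductive step, so h(i) = 5^i + 7^i for all i ≥ 0.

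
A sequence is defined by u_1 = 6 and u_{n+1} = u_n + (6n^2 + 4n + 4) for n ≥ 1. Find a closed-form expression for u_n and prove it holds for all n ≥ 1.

Claim: u_n = 2n^3 − n^2 + 3n + 2.

Base case: u_1 = 6, and 2·1^3 − 1^2 + 3·1 + 2 = 6.
Assume u_j = 2j^3 − j^2 + 3j + 2.
Then u_{j+1} = u_j + (6j^2 + 4j + 4) = (2j^3 − j^2 + 3j + 2) + (6j^2 + 4j + 4) = 2j^3 + 5j^2 + 7j + 6,
and 2·(j+1)^3 − (j+1)^2 + 3·(j+1) + 2 = 2j^3 + 5j^2 + 7j + 6.
This completes the inductive step, so u_n = 2n^3 − n^2 + 3n + 2 for all n ≥ 1.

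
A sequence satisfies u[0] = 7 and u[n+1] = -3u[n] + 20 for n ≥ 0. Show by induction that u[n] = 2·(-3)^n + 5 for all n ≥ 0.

Base case: u[0] = 7, and 2·(-3)^0 + 5 = 2 + 5 = 7.
Assume u[j] = 2·(-3)^j + 5 for some j ≥ 0.
Then u[j+1] = -3u[j] + 20 = -3·(2·(-3)^j + 5) + 20 = -6·(-3)^j − 15 + 20 = 2·(-3)^{j+1} + 5.
This completes the inductive step, so u[n] = 2·(-3)^n + 5 for all n ≥ 0.

u[n] = 2·(-3)^n + 5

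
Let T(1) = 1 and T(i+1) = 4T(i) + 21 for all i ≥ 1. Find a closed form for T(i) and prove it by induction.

Claim: T(i) = 2·4^i − 7.

Base case: T(1) = 1, and 2·4^1 − 7 = 8 − 7 = 1.
Assume T(r) = 2·4^r − 7 for some r ≥ 1.
Then T(r+1) = 4T(r) + 21 = 4·(2·4^r − 7) + 21 = 8·4^r − 28 + 21 = 2·4^{r+1} − 7.
By induction, T(i) = 2·4^i − 7 for all i ≥ 1.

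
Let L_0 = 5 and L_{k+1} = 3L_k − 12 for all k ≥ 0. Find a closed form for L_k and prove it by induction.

Claim: L_k = -3^k + 6.

Base case: L_0 = 5, and -3^0 + 6 = -1 + 6 = 5.
Assume L_r = -3^r + 6 for some r ≥ 0.
Then L_{r+1} = 3L_r − 12 = 3·(-3^r + 6) − 12 = -3^{r+1} + 18 − 12 = -3^{r+1} + 6.
By induction, L_k = -3^k + 6 for all k ≥ 0.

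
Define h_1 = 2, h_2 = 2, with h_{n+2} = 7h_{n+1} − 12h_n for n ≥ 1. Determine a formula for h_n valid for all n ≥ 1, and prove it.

Claim: h_n = -4^n + 2·3^n.

Base cases: h_1 = 2 and -4^1 + 2·3^1 = 2; h_2 = 2 and -4^2 + 2·3^2 = 2.
Assume h_i = -4^i + 2·3^i for all 1 ≤ i ≤ j, where j ≥ 2.
Then h_{j+1} = 7h_j − 12h_{j−1} = 7·(-4^j + 2·3^j) − 12·(-4^{j−1} + 2·3^{j−1}) = -(7·4 − 12)4^{j−1} + 2·(7·3 − 12)3^{j−1} = -16·4^{j−1} + 18·3^{j−1} = -4^{j+1} + 2·3^{j+1}.
This completes the inductive step, so h_n = -4^n + 2·3^n for all n ≥ 1.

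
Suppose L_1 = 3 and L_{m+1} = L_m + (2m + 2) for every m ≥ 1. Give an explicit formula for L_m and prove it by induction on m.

Claim: L_m = m^2 + m + 1.

Base case: L_1 = 3, and 1^2 + 1 + 1 = 3.
Assume L_r = r^2 + r + 1.
Then L_{r+1} = L_r + (2r + 2) = (r^2 + r + 1) + (2r + 2) = r^2 + 3r + 3,
and (r+1)^2 + (r+1) + 1 = r^2 + 3r + 3.
Hence L_m = m^2 + m + 1 for every m ≥ 1, by induction.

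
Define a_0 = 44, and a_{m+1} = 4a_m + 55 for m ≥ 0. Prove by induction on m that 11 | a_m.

Base case: a_0 = 44 = 11·4, so 11 | a_0.
Assume 11 | a_r, so a_r = 11t for some integer t.
Then a_{r+1} = 4a_r + 55 = 4·(11t) + 55 = 11(4t + 5), so 11 | a_{r+1}.
By induction, 11 | a_m for all m ≥ 0.

11 | a_m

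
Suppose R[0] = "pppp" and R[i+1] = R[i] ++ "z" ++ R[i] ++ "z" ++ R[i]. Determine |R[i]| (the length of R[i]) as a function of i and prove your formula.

Claim: |R[i]| = 5·3^i − 1.

Base case: |R[0]| = 4, and 5·3^0 − 1 = 4.
Assume |R[k]| = 5·3^k − 1.
Then |R[k+1]| = 3|R[k]| + 2 = 3(5·3^k − 1) + 2 = 5·3^{k+1} − 3 + 2 = 5·3^{k+1} − 1.
So the formula holds for k+1, and by induction |R[i]| = 5·3^i − 1 for all i ≥ 0.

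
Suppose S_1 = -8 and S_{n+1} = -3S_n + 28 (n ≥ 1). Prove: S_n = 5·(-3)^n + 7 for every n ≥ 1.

Base case: S_1 = -8, and 5·(-3)^1 + 7 = -15 + 7 = -8.
Assume S_k = 5·(-3)^k + 7 for some k ≥ 1.
Then S_{k+1} = -3S_k + 28 = -3·(5·(-3)^k + 7) + 28 = -15·(-3)^k − 21 + 28 = 5·(-3)^{k+1} + 7.
This completes the inductive step, so S_n = 5·(-3)^n + 7 for all n ≥ 1.

S_n = 5·(-3)^n + 7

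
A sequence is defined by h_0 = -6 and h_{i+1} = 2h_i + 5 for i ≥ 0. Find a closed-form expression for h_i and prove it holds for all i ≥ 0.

Claim: h_i = -2^i − 5.

Base case: h_0 = -6, and -2^0 − 5 = -1 − 5 = -6.
Assume h_m = -2^m − 5 for some m ≥ 0.
Then h_{m+1} = 2h_m + 5 = 2·(-2^m − 5) + 5 = -2^{m+1} − 10 + 5 = -2^{m+1} − 5.
So the formula holds for m+1, and by induction h_i = -2^i − 5 for all i ≥ 0.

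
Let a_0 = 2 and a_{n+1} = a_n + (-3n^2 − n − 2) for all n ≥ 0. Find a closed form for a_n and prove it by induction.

Claim: a_n = -n^3 + n^2 − 2n + 2.

Base case: a_0 = 2, and -0^3 + 0^2 − 2·0 + 2 = 2.
Assume a_m = -m^3 + m^2 − 2m + 2.
Then a_{m+1} = a_m + (-3m^2 − m − 2) = (-m^3 + m^2 − 2m + 2) + (-3m^2 − m − 2) = -m^3 − 2m^2 − 3m,
and -(m+1)^3 + (m+1)^2 − 2·(m+1) + 2 = -m^3 − 2m^2 − 3m.
This completes the inductive step, so a_n = -n^3 + n^2 − 2n + 2 for all n ≥ 0.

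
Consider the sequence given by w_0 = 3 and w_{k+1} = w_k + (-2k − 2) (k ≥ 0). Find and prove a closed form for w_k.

Claim: w_k = -k^2 − k + 3.

Base case: w_0 = 3, and -0^2 − 0 + 3 = 3.
Assume w_j = -j^2 − j + 3.
Then w_{j+1} = w_j + (-2j − 2) = (-j^2 − j + 3) + (-2j − 2) = -j^2 − 3j + 1,
and -(j+1)^2 − (j+1) + 3 = -j^2 − 3j + 1.
By induction, w_k = -k^2 − k + 3 for all k ≥ 0.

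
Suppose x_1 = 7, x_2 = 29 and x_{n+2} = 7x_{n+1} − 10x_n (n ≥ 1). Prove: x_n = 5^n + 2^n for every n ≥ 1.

Base cases: x_1 = 7 and 5^1 + 2^1 = 7; x_2 = 29 and 5^2 + 2^2 = 29.
Assume x_j = 5^j + 2^j for all 1 ≤ j ≤ k, where k ≥ 2.
Then x_{k+1} = 7x_k − 10x_{k−1} = 7·(5^k + 2^k) − 10·(5^{k−1} + 2^{k−1}) = (7·5 − 10)5^{k−1} + (7·2 − 10)2^{k−1} = 25·5^{k−1} + 4·2^{k−1} = 5^{k+1} + 2^{k+1}.
By strong induction, x_n = 5^n + 2^n for all n ≥ 1.

x_n = 5^n + 2^n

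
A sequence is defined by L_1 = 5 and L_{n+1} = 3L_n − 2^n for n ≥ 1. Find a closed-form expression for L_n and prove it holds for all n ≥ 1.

Claim: L_n = 3^n + 2^n.

Base case: L_1 = 5, and 3^1 + 2^1 = 3 + 2 = 5.
Assume L_r = 3^r + 2^r for some r ≥ 1.
Then L_{r+1} = 3L_r − 2^r = 3·(3^r + 2^r) − 2^r = 3^{r+1} + 3·2^r − 2^r = 3^{r+1} + 2·2^r = 3^{r+1} + 2^{r+1}.
Hence L_n = 3^n + 2^n for every n ≥ 1, by induction.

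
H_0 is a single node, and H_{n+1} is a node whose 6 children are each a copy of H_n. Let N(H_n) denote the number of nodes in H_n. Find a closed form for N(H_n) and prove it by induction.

Claim: N(H_n) = (6^{n+1} − 1)/5.

Base case: N(H_0) = 1, and (6^{0+1} − 1)/5 = 1.
Assume N(H_k) = (6^{k+1} − 1)/5.
Then N(H_{k+1}) = 1 + 6N(H_k) = 1 + 6·(6^{k+1} − 1)/5 = 1 + (6^{k+2} − 6)/5 = (5 + 6^{k+2} − 6)/5 = (6^{k+2} − 1)/5.
This completes the inductive step, so N(H_n) = (6^{n+1} − 1)/5 for all n ≥ 0.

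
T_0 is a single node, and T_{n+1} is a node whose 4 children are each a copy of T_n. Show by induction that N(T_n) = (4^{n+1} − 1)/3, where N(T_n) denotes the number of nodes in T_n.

Base case: N(T_0) = 1, and (4^{0+1} − 1)/3 = 1.
Assume N(T_k) = (4^{k+1} − 1)/3.
Then N(T_{k+1}) = 1 + 4N(T_k) = 1 + 4·(4^{k+1} − 1)/3 = 1 + (4^{k+2} − 4)/3 = (3 + 4^{k+2} − 4)/3 = (4^{k+2} − 1)/3.
So the formula holds for k+1, and by induction N(T_n) = (4^{n+1} − 1)/3 for all n ≥ 0.

N(T_n) = (4^{n+1} − 1)/3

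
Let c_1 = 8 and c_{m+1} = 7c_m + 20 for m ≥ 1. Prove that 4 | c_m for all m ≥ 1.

Base case: c_1 = 8 = 4·2, so 4 | c_1.
Assume 4 | c_k, so c_k = 4t for some integer t.
Then c_{k+1} = 7c_k + 20 = 7·(4t) + 20 = 4(7t + 5), so 4 | c_{k+1}.
Hence 4 | c_m for every m ≥ 1, by induction.

4 | c_m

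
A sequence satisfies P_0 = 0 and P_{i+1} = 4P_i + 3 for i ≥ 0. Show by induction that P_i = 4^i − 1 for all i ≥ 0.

Base case: P_0 = 0, and 4^0 − 1 = 1 − 1 = 0.
Assume P_j = 4^j − 1 for some j ≥ 0.
Then P_{j+1} = 4P_j + 3 = 4·(4^j − 1) + 3 = 4^{j+1} − 4 + 3 = 4^{j+1} − 1.
This completes the inductive step, so P_i = 4^i − 1 for all i ≥ 0.

P_i = 4^i − 1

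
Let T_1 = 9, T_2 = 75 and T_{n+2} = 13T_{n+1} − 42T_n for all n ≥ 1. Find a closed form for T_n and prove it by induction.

Claim: T_n = 3·7^n − 2·6^n.

Base cases: T_1 = 9 and 3·7^1 − 2·6^1 = 9; T_2 = 75 and 3·7^2 − 2·6^2 = 75.
Assume T_j = 3·7^j − 2·6^j for all 1 ≤ j ≤ m, where m ≥ 2.
Then T_{m+1} = 13T_m − 42T_{m−1} = 13·(3·7^m − 2·6^m) − 42·(3·7^{m−1} − 2·6^{m−1}) = 3·(13·7 − 42)7^{m−1} − 2·(13·6 − 42)6^{m−1} = 147·7^{m−1} − 72·6^{m−1} = 3·7^{m+1} − 2·6^{m+1}.
Hence T_n = 3·7^n − 2·6^n for every n ≥ 1, by strong induction.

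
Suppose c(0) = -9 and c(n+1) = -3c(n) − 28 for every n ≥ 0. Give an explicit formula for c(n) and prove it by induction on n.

Claim: c(n) = -2·(-3)^n − 7.

Base case: c(0) = -9, and -2·(-3)^0 − 7 = -2 − 7 = -9.
Assume c(j) = -2·(-3)^j − 7 for some j ≥ 0.
Then c(j+1) = -3c(j) − 28 = -3·(-2·(-3)^j − 7) − 28 = 6·(-3)^j + 21 − 28 = -2·(-3)^{j+1} − 7.
Hence c(n) = -2·(-3)^n − 7 for every n ≥ 0, by induction.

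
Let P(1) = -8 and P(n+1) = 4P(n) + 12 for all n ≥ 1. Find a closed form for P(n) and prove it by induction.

Claim: P(n) = -4^n − 4.

Base case: P(1) = -8, and -4^1 − 4 = -4 − 4 = -8.
Assume P(r) = -4^r − 4 for some r ≥ 1.
Then P(r+1) = 4P(r) + 12 = 4·(-4^r − 4) + 12 = -4^{r+1} − 16 + 12 = -4^{r+1} − 4.
Hence P(n) = -4^n − 4 for every n ≥ 1, by induction.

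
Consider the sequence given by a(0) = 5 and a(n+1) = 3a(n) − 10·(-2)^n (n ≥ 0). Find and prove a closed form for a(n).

Claim: a(n) = 3·3^n + 2·(-2)^n.

Base case: a(0) = 5, and 3·3^0 + 2·(-2)^0 = 3 + 2 = 5.
Assume a(m) = 3·3^m + 2·(-2)^m for some m ≥ 0.
Then a(m+1) = 3a(m) − 10·(-2)^m = 3·(3·3^m + 2·(-2)^m) − 10·(-2)^m = 3·3^{m+1} + 6·(-2)^m − 10·(-2)^m = 3·3^{m+1} − 4·(-2)^m = 3·3^{m+1} + 2·(-2)^{m+1}.
By induction, a(n) = 3·3^n + 2·(-2)^n for all n ≥ 0.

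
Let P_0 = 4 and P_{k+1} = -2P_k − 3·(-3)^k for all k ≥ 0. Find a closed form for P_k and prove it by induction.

Claim: P_k = (-2)^k + 3·(-3)^k.

Base case: P_0 = 4, and (-2)^0 + 3·(-3)^0 = 1 + 3 = 4.
Assume P_m = (-2)^m + 3·(-3)^m for some m ≥ 0.
Then P_{m+1} = -2P_m − 3·(-3)^m = -2·((-2)^m + 3·(-3)^m) − 3·(-3)^m = (-2)^{m+1} − 6·(-3)^m − 3·(-3)^m = (-2)^{m+1} − 9·(-3)^m = (-2)^{m+1} + 3·(-3)^{m+1}.
By induction, P_k = (-2)^k + 3·(-3)^k for all k ≥ 0.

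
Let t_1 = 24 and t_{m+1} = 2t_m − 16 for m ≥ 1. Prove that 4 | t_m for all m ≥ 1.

Base case: t_1 = 24 = 4·6, so 4 | t_1.
Assume 4 | t_r, so t_r = 4s for some integer s.
Then t_{r+1} = 2t_r − 16 = 2·(4s) − 16 = 4(2s − 4), so 4 | t_{r+1}.
So the property holds for r+1, and by induction 4 | t_m for all m ≥ 1.

4 | t_m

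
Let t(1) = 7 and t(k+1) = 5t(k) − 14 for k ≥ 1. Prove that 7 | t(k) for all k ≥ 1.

Base case: t(1) = 7 = 7·1, so 7 | t(1).
Assume 7 | t(m), so t(m) = 7s for some integer s.
Then t(m+1) = 5t(m) − 14 = 5·(7s) − 14 = 7(5s − 2), so 7 | t(m+1).
Hence 7 | t(k) for every k ≥ 1, by induction.

7 | t(k)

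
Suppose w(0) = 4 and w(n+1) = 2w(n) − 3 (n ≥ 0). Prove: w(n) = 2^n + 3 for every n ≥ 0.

Base case: w(0) = 4, and 2^0 + 3 = 1 + 3 = 4.
Assume w(k) = 2^k + 3 for some k ≥ 0.
Then w(k+1) = 2w(k) − 3 = 2·(2^k + 3) − 3 = 2^{k+1} + 6 − 3 = 2^{k+1} + 3.
By induction, w(n) = 2^n + 3 for all n ≥ 0.

w(n) = 2^n + 3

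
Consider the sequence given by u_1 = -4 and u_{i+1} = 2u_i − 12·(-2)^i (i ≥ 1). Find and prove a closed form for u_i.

Claim: u_i = 2^i + 3·(-2)^i.

Base case: u_1 = -4, and 2^1 + 3·(-2)^1 = 2 − 6 = -4.
Assume u_r = 2^r + 3·(-2)^r for some r ≥ 1.
Then u_{r+1} = 2u_r − 12·(-2)^r = 2·(2^r + 3·(-2)^r) − 12·(-2)^r = 2^{r+1} + 6·(-2)^r − 12·(-2)^r = 2^{r+1} − 6·(-2)^r = 2^{r+1} + 3·(-2)^{r+1}.
This completes the inductive step, so u_i = 2^i + 3·(-2)^i for all i ≥ 1.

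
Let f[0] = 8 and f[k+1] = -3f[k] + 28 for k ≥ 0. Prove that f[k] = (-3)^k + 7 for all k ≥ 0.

Base case: f[0] = 8, and (-3)^0 + 7 = 1 + 7 = 8.
Assume f[j] = (-3)^j + 7 for some j ≥ 0.
Then f[j+1] = -3f[j] + 28 = -3·((-3)^j + 7) + 28 = -3·(-3)^j − 21 + 28 = (-3)^{j+1} + 7.
So the formula holds for j+1, and by induction f[k] = (-3)^k + 7 for all k ≥ 0.

f[k] = (-3)^k + 7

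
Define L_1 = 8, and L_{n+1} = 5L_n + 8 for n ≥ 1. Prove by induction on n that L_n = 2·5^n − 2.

Base case: L_1 = 8, and 2·5^1 − 2 = 10 − 2 = 8.
Assume L_k = 2·5^k − 2 for some k ≥ 1.
Then L_{k+1} = 5L_k + 8 = 5·(2·5^k − 2) + 8 = 10·5^k − 10 + 8 = 2·5^{k+1} − 2.
This completes the inductive step, so L_n = 2·5^n − 2 for all n ≥ 1.

L_n = 2·5^n − 2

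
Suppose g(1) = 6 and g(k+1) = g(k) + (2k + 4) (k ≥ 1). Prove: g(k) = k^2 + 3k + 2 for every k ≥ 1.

Base case: g(1) = 6, and 1^2 + 3·1 + 2 = 6.
Assume g(r) = r^2 + 3r + 2.
Then g(r+1) = g(r) + (2r + 4) = (r^2 + 3r + 2) + (2r + 4) = r^2 + 5r + 6,
and (r+1)^2 + 3·(r+1) + 2 = r^2 + 5r + 6.
By induction, g(k) = k^2 + 3k + 2 for all k ≥ 1.

g(k) = k^2 + 3k + 2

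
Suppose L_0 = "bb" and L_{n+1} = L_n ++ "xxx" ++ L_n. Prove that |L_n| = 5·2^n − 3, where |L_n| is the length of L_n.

Base case: |L_0| = 2, and 5·2^0 − 3 = 2.
Assume |L_r| = 5·2^r − 3.
Then |L_{r+1}| = |L_r| + 3 + |L_r| = 2|L_r| + 3 = 2(5·2^r − 3) + 3 = 5·2^{r+1} − 6 + 3 = 5·2^{r+1} − 3.
Hence |L_n| = 5·2^n − 3 for every n ≥ 0, by induction.

|L_n| = 5·2^n − 3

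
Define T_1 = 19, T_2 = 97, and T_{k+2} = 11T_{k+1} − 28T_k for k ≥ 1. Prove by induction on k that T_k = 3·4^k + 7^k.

Base cases: T_1 = 19 and 3·4^1 + 7^1 = 19; T_2 = 97 and 3·4^2 + 7^2 = 97.
Assume T_i = 3·4^i + 7^i for all 1 ≤ i ≤ j, where j ≥ 2.
Then T_{j+1} = 11T_j − 28T_{j−1} = 11·(3·4^j + 7^j) − 28·(3·4^{j−1} + 7^{j−1}) = 3·(11·4 − 28)4^{j−1} + (11·7 − 28)7^{j−1} = 48·4^{j−1} + 49·7^{j−1} = 3·4^{j+1} + 7^{j+1}.
So the formula holds for j+1, and by strong induction T_k = 3·4^k + 7^k for all k ≥ 1.

T_k = 3·4^k + 7^k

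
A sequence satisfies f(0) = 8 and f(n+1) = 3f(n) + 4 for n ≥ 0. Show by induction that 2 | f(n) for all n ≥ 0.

Base case: f(0) = 8 = 2·4, so 2 | f(0).
Assume 2 | f(j), so f(j) = 2t for some integer t.
Then f(j+1) = 3f(j) + 4 = 3·(2t) + 4 = 2(3t + 2), so 2 | f(j+1).
This completes the inductive step, so 2 | f(n) for all n ≥ 0.

2 | f(n)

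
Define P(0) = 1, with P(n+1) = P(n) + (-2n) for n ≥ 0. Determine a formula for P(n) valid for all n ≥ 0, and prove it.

Claim: P(n) = -n^2 + n + 1.

Base case: P(0) = 1, and -0^2 + 0 + 1 = 1.
Assume P(j) = -j^2 + j + 1.
Then P(j+1) = P(j) + (-2j) = (-j^2 + j + 1) + (-2j) = -j^2 − j + 1,
and -(j+1)^2 + (j+1) + 1 = -j^2 − j + 1.
This completes the inductive step, so P(n) = -n^2 + n + 1 for all n ≥ 0.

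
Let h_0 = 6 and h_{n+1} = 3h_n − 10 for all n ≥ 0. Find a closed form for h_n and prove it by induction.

Claim: h_n = 3^n + 5.

Base case: h_0 = 6, and 3^0 + 5 = 1 + 5 = 6.
Assume h_m = 3^m + 5 for some m ≥ 0.
Then h_{m+1} = 3h_m − 10 = 3·(3^m + 5) − 10 = 3^{m+1} + 15 − 10 = 3^{m+1} + 5.
This completes the inductive step, so h_n = 3^n + 5 for all n ≥ 0.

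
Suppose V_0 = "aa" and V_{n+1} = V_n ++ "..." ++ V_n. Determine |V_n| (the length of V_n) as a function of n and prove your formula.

Claim: |V_n| = 5·2^n − 3.

Base case: |V_0| = 2, and 5·2^0 − 3 = 2.
Assume |V_r| = 5·2^r − 3.
Then |V_{r+1}| = |V_r| + 3 + |V_r| = 2|V_r| + 3 = 2(5·2^r − 3) + 3 = 5·2^{r+1} − 6 + 3 = 5·2^{r+1} − 3.
Hence |V_n| = 5·2^n − 3 for every n ≥ 0, by induction.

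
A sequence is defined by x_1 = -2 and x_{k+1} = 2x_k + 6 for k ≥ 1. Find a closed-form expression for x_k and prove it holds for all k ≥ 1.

Claim: x_k = 2^{k+1} − 6.

Base case: x_1 = -2, and 2^{1+1} − 6 = 4 − 6 = -2.
Assume x_m = 2^{m+1} − 6 for some m ≥ 1.
Then x_{m+1} = 2x_m + 6 = 2·(2^{m+1} − 6) + 6 = 2^{m+2} − 12 + 6 = 2^{m+2} − 6.
So the formula holds for m+1, and by induction x_k = 2^{k+1} − 6 for all k ≥ 1.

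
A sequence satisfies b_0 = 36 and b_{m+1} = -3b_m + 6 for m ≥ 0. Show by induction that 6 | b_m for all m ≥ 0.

Base case: b_0 = 36 = 6·6, so 6 | b_0.
Assume 6 | b_k, so b_k = 6t for some integer t.
Then b_{k+1} = -3b_k + 6 = -3·(6t) + 6 = 6(-3t + 1), so 6 | b_{k+1}.
So the property holds for k+1, and by induction 6 | b_m for all m ≥ 0.

6 | b_m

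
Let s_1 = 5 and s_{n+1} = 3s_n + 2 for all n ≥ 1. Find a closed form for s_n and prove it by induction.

Claim: s_n = 2·3^n − 1.

Base case: s_1 = 5, and 2·3^1 − 1 = 6 − 1 = 5.
Assume s_r = 2·3^r − 1 for some r ≥ 1.
Then s_{r+1} = 3s_r + 2 = 3·(2·3^r − 1) + 2 = 6·3^r − 3 + 2 = 2·3^{r+1} − 1.
This completes the inductive step, so s_n = 2·3^n − 1 for all n ≥ 1.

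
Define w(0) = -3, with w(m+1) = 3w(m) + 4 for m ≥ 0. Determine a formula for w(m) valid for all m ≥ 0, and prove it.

Claim: w(m) = -3^m − 2.

Base case: w(0) = -3, and -3^0 − 2 = -1 − 2 = -3.
Assume w(k) = -3^k − 2 for some k ≥ 0.
Then w(k+1) = 3w(k) + 4 = 3·(-3^k − 2) + 4 = -3^{k+1} − 6 + 4 = -3^{k+1} − 2.
Hence w(m) = -3^m − 2 for every m ≥ 0, by induction.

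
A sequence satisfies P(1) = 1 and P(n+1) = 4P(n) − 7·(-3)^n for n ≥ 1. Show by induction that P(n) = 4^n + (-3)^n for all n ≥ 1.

Base case: P(1) = 1, and 4^1 + (-3)^1 = 4 − 3 = 1.
Assume P(k) = 4^k + (-3)^k for some k ≥ 1.
Then P(k+1) = 4P(k) − 7·(-3)^k = 4·(4^k + (-3)^k) − 7·(-3)^k = 4^{k+1} + 4·(-3)^k − 7·(-3)^k = 4^{k+1} − 3·(-3)^k = 4^{k+1} + (-3)^{k+1}.
So the formula holds for k+1, and by induction P(n) = 4^n + (-3)^n for all n ≥ 1.

P(n) = 4^n + (-3)^n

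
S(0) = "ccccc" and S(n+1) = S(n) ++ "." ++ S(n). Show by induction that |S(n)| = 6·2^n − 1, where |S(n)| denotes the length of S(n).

Base case: |S(0)| = 5, and 6·2^0 − 1 = 5.
Assume |S(k)| = 6·2^k − 1.
Then |S(k+1)| = |S(k)| + 1 + |S(k)| = 2|S(k)| + 1 = 2(6·2^k − 1) + 1 = 6·2^{k+1} − 2 + 1 = 6·2^{k+1} − 1.
This completes the inductive step, so |S(n)| = 6·2^n − 1 for all n ≥ 0.

|S(n)| = 6·2^n − 1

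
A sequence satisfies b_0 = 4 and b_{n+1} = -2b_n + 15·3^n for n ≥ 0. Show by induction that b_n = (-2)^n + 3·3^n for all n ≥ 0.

Base case: b_0 = 4, and (-2)^0 + 3·3^0 = 1 + 3 = 4.
Assume b_r = (-2)^r + 3·3^r for some r ≥ 0.
Then b_{r+1} = -2b_r + 15·3^r = -2·((-2)^r + 3·3^r) + 15·3^r = (-2)^{r+1} − 6·3^r + 15·3^r = (-2)^{r+1} + 9·3^r = (-2)^{r+1} + 3·3^{r+1}.
By induction, b_n = (-2)^n + 3·3^n for all n ≥ 0.

b_n = (-2)^n + 3·3^n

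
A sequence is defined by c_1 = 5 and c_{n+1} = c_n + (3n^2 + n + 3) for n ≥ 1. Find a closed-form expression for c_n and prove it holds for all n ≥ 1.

Claim: c_n = n^3 − n^2 + 3n + 2.

Base case: c_1 = 5, and 1^3 − 1^2 + 3·1 + 2 = 5.
Assume c_m = m^3 − m^2 + 3m + 2.
Then c_{m+1} = c_m + (3m^2 + m + 3) = (m^3 − m^2 + 3m + 2) + (3m^2 + m + 3) = m^3 + 2m^2 + 4m + 5,
and (m+1)^3 − (m+1)^2 + 3·(m+1) + 2 = m^3 + 2m^2 + 4m + 5.
By induction, c_n = n^3 − n^2 + 3n + 2 for all n ≥ 1.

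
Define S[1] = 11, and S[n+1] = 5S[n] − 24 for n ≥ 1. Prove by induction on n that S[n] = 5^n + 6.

Base case: S[1] = 11, and 5^1 + 6 = 5 + 6 = 11.
Assume S[k] = 5^k + 6 for some k ≥ 1.
Then S[k+1] = 5S[k] − 24 = 5·(5^k + 6) − 24 = 5^{k+1} + 30 − 24 = 5^{k+1} + 6.
By induction, S[n] = 5^n + 6 for all n ≥ 1.

S[n] = 5^n + 6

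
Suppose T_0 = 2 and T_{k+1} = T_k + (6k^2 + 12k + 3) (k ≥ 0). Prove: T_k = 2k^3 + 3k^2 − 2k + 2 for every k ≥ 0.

Base case: T_0 = 2, and 2·0^3 + 3·0^2 − 2·0 + 2 = 2.
Assume T_r = 2r^3 + 3r^2 − 2r + 2.
Then T_{r+1} = T_r + (6r^2 + 12r + 3) = (2r^3 + 3r^2 − 2r + 2) + (6r^2 + 12r + 3) = 2r^3 + 9r^2 + 10r + 5,
and 2·(r+1)^3 + 3·(r+1)^2 − 2·(r+1) + 2 = 2r^3 + 9r^2 + 10r + 5.
This completes the inductive step, so T_k = 2k^3 + 3k^2 − 2k + 2 for all k ≥ 0.

T_k = 2k^3 + 3k^2 − 2k + 2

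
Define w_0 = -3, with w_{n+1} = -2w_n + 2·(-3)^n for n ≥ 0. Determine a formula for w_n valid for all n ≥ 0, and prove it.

Claim: w_n = -(-2)^n − 2·(-3)^n.

Base case: w_0 = -3, and -(-2)^0 − 2·(-3)^0 = -1 − 2 = -3.
Assume w_r = -(-2)^r − 2·(-3)^r for some r ≥ 0.
Then w_{r+1} = -2w_r + 2·(-3)^r = -2·(-(-2)^r − 2·(-3)^r) + 2·(-3)^r = -(-2)^{r+1} + 4·(-3)^r + 2·(-3)^r = -(-2)^{r+1} + 6·(-3)^r = -(-2)^{r+1} − 2·(-3)^{r+1}.
By induction, w_n = -(-2)^n − 2·(-3)^n for all n ≥ 0.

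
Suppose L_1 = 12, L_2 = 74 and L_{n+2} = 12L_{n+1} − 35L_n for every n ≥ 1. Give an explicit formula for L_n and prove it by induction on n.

Claim: L_n = 5^n + 7^n.

Base cases: L_1 = 12 and 5^1 + 7^1 = 12; L_2 = 74 and 5^2 + 7^2 = 74.
Assume L_j = 5^j + 7^j for all 1 ≤ j ≤ r, where r ≥ 2.
Then L_{r+1} = 12L_r − 35L_{r−1} = 12·(5^r + 7^r) − 35·(5^{r−1} + 7^{r−1}) = (12·5 − 35)5^{r−1} + (12·7 − 35)7^{r−1} = 25·5^{r−1} + 49·7^{r−1} = 5^{r+1} + 7^{r+1}.
By strong induction, L_n = 5^n + 7^n for all n ≥ 1.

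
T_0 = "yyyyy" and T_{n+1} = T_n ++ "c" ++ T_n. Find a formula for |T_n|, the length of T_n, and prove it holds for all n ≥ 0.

Claim: |T_n| = 6·2^n − 1.

Base case: |T_0| = 5, and 6·2^0 − 1 = 5.
Assume |T_r| = 6·2^r − 1.
Then |T_{r+1}| = |T_r| + 1 + |T_r| = 2|T_r| + 1 = 2(6·2^r − 1) + 1 = 6·2^{r+1} − 2 + 1 = 6·2^{r+1} − 1.
This completes the inductive step, so |T_n| = 6·2^n − 1 for all n ≥ 0.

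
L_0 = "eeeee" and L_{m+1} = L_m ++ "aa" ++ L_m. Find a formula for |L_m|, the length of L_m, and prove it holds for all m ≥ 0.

Claim: |L_m| = 7·2^m − 2.

Base case: |L_0| = 5, and 7·2^0 − 2 = 5.
Assume |L_j| = 7·2^j − 2.
Then |L_{j+1}| = |L_j| + 2 + |L_j| = 2|L_j| + 2 = 2(7·2^j − 2) + 2 = 7·2^{j+1} − 4 + 2 = 7·2^{j+1} − 2.
Hence |L_m| = 7·2^m − 2 for every m ≥ 0, by induction.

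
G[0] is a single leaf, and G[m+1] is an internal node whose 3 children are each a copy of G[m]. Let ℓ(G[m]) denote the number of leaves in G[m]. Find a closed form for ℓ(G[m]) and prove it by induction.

Claim: ℓ(G[m]) = 3^m.

Base case: ℓ(G[0]) = 1, and 3^0 = 1.
Assume ℓ(G[j]) = 3^j.
Then ℓ(G[j+1]) = 3·ℓ(G[j]) = 3·3^j = 3^{j+1}.
Hence ℓ(G[m]) = 3^m for every m ≥ 0, by induction.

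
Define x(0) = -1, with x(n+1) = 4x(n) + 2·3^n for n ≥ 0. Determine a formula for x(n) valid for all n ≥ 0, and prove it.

Claim: x(n) = 4^n − 2·3^n.

Base case: x(0) = -1, and 4^0 − 2·3^0 = 1 − 2 = -1.
Assume x(j) = 4^j − 2·3^j for some j ≥ 0.
Then x(j+1) = 4x(j) + 2·3^j = 4·(4^j − 2·3^j) + 2·3^j = 4^{j+1} − 8·3^j + 2·3^j = 4^{j+1} − 6·3^j = 4^{j+1} − 2·3^{j+1}.
This completes the inductive step, so x(n) = 4^n − 2·3^n for all n ≥ 0.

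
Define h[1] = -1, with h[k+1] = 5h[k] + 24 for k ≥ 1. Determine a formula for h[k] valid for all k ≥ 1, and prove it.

Claim: h[k] = 5^k − 6.

Base case: h[1] = -1, and 5^1 − 6 = 5 − 6 = -1.
Assume h[m] = 5^m − 6 for some m ≥ 1.
Then h[m+1] = 5h[m] + 24 = 5·(5^m − 6) + 24 = 5^{m+1} − 30 + 24 = 5^{m+1} − 6.
So the formula holds for m+1, and by induction h[k] = 5^k − 6 for all k ≥ 1.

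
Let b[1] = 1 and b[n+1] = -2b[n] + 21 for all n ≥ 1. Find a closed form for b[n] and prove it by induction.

Claim: b[n] = 3·(-2)^n + 7.

Base case: b[1] = 1, and 3·(-2)^1 + 7 = -6 + 7 = 1.
Assume b[j] = 3·(-2)^j + 7 for some j ≥ 1.
Then b[j+1] = -2b[j] + 21 = -2·(3·(-2)^j + 7) + 21 = -6·(-2)^j − 14 + 21 = 3·(-2)^{j+1} + 7.
Hence b[n] = 3·(-2)^n + 7 for every n ≥ 1, by induction.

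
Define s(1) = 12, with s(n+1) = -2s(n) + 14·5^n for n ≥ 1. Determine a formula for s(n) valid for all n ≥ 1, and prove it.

Claim: s(n) = -(-2)^n + 2·5^n.

Base case: s(1) = 12, and -(-2)^1 + 2·5^1 = 2 + 10 = 12.
Assume s(r) = -(-2)^r + 2·5^r for some r ≥ 1.
Then s(r+1) = -2s(r) + 14·5^r = -2·(-(-2)^r + 2·5^r) + 14·5^r = -(-2)^{r+1} − 4·5^r + 14·5^r = -(-2)^{r+1} + 10·5^r = -(-2)^{r+1} + 2·5^{r+1}.
Hence s(n) = -(-2)^n + 2·5^n for every n ≥ 1, by induction.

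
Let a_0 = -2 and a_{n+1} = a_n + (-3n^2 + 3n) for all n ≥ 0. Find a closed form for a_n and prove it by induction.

Claim: a_n = -n^3 + 3n^2 − 2n − 2.

Base case: a_0 = -2, and -0^3 + 3·0^2 − 2·0 − 2 = -2.
Assume a_k = -k^3 + 3k^2 − 2k − 2.
Then a_{k+1} = a_k + (-3k^2 + 3k) = (-k^3 + 3k^2 − 2k − 2) + (-3k^2 + 3k) = -k^3 + k − 2,
and -(k+1)^3 + 3·(k+1)^2 − 2·(k+1) − 2 = -k^3 + k − 2.
This completes the inductive step, so a_n = -n^3 + 3n^2 − 2n − 2 for all n ≥ 0.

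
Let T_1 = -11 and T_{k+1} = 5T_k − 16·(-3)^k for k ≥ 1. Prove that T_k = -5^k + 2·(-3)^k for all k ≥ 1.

Base case: T_1 = -11, and -5^1 + 2·(-3)^1 = -5 − 6 = -11.
Assume T_j = -5^j + 2·(-3)^j for some j ≥ 1.
Then T_{j+1} = 5T_j − 16·(-3)^j = 5·(-5^j + 2·(-3)^j) − 16·(-3)^j = -5^{j+1} + 10·(-3)^j − 16·(-3)^j = -5^{j+1} − 6·(-3)^j = -5^{j+1} + 2·(-3)^{j+1}.
This completes the inductive step, so T_k = -5^k + 2·(-3)^k for all k ≥ 1.

T_k = -5^k + 2·(-3)^k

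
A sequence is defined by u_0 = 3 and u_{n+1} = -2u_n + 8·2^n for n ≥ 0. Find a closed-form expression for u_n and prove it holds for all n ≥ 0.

Claim: u_n = (-2)^n + 2·2^n.

Base case: u_0 = 3, and (-2)^0 + 2·2^0 = 1 + 2 = 3.
Assume u_m = (-2)^m + 2·2^m for some m ≥ 0.
Then u_{m+1} = -2u_m + 8·2^m = -2·((-2)^m + 2·2^m) + 8·2^m = (-2)^{m+1} − 4·2^m + 8·2^m = (-2)^{m+1} + 4·2^m = (-2)^{m+1} + 2·2^{m+1}.
So the formula holds for m+1, and by induction u_n = (-2)^n + 2·2^n for all n ≥ 0.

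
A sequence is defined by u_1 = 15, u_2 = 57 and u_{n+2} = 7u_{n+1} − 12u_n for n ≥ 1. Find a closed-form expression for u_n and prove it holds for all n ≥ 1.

Claim: u_n = 3·4^n + 3^n.

Base cases: u_1 = 15 and 3·4^1 + 3^1 = 15; u_2 = 57 and 3·4^2 + 3^2 = 57.
Assume u_j = 3·4^j + 3^j for all 1 ≤ j ≤ k, where k ≥ 2.
Then u_{k+1} = 7u_k − 12u_{k−1} = 7·(3·4^k + 3^k) − 12·(3·4^{k−1} + 3^{k−1}) = 3·(7·4 − 12)4^{k−1} + (7·3 − 12)3^{k−1} = 48·4^{k−1} + 9·3^{k−1} = 3·4^{k+1} + 3^{k+1}.
So the formula holds for k+1, and by strong induction u_n = 3·4^n + 3^n for all n ≥ 1.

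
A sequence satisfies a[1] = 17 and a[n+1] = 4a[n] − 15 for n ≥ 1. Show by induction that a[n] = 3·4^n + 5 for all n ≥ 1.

Base case: a[1] = 17, and 3·4^1 + 5 = 12 + 5 = 17.
Assume a[j] = 3·4^j + 5 for some j ≥ 1.
Then a[j+1] = 4a[j] − 15 = 4·(3·4^j + 5) − 15 = 12·4^j + 20 − 15 = 3·4^{j+1} + 5.
By induction, a[n] = 3·4^n + 5 for all n ≥ 1.

a[n] = 3·4^n + 5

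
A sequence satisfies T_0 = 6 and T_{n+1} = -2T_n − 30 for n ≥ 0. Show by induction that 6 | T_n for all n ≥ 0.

Base case: T_0 = 6 = 6·1, so 6 | T_0.
Assume 6 | T_r, so T_r = 6t for some integer t.
Then T_{r+1} = -2T_r − 30 = -2·(6t) − 30 = 6(-2t − 5), so 6 | T_{r+1}.
By induction, 6 | T_n for all n ≥ 0.

6 | T_n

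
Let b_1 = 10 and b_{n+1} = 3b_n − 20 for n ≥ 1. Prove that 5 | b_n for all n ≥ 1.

Base case: b_1 = 10 = 5·2, so 5 | b_1.
Assume 5 | b_j, so b_j = 5t for some integer t.
Then b_{j+1} = 3b_j − 20 = 3·(5t) − 20 = 5(3t − 4), so 5 | b_{j+1}.
By induction, 5 | b_n for all n ≥ 1.

5 | b_n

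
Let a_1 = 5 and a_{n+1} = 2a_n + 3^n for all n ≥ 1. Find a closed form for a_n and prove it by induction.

Claim: a_n = 2^n + 3^n.

Base case: a_1 = 5, and 2^1 + 3^1 = 2 + 3 = 5.
Assume a_m = 2^m + 3^m for some m ≥ 1.
Then a_{m+1} = 2a_m + 3^m = 2·(2^m + 3^m) + 3^m = 2^{m+1} + 2·3^m + 3^m = 2^{m+1} + 3·3^m = 2^{m+1} + 3^{m+1}.
This completes the inductive step, so a_n = 2^n + 3^n for all n ≥ 1.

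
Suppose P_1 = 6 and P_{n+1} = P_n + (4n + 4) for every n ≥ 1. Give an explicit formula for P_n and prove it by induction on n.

Claim: P_n = 2n^2 + 2n + 2.

Base case: P_1 = 6, and 2·1^2 + 2·1 + 2 = 6.
Assume P_m = 2m^2 + 2m + 2.
Then P_{m+1} = P_m + (4m + 4) = (2m^2 + 2m + 2) + (4m + 4) = 2m^2 + 6m + 6,
and 2·(m+1)^2 + 2·(m+1) + 2 = 2m^2 + 6m + 6.
Hence P_n = 2n^2 + 2n + 2 for every n ≥ 1, by induction.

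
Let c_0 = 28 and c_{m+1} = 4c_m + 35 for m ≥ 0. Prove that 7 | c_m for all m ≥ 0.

Base case: c_0 = 28 = 7·4, so 7 | c_0.
Assume 7 | c_r, so c_r = 7t for some integer t.
Then c_{r+1} = 4c_r + 35 = 4·(7t) + 35 = 7(4t + 5), so 7 | c_{r+1}.
So the property holds for r+1, and by induction 7 | c_m for all m ≥ 0.

7 | c_m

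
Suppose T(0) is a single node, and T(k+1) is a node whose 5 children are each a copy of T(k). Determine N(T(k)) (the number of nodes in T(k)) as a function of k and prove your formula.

Claim: N(T(k)) = (5^{k+1} − 1)/4.

Base case: N(T(0)) = 1, and (5^{0+1} − 1)/4 = 1.
Assume N(T(m)) = (5^{m+1} − 1)/4.
Then N(T(m+1)) = 1 + 5N(T(m)) = 1 + 5·(5^{m+1} − 1)/4 = 1 + (5^{m+2} − 5)/4 = (4 + 5^{m+2} − 5)/4 = (5^{m+2} − 1)/4.
This completes the inductive step, so N(T(k)) = (5^{k+1} − 1)/4 for all k ≥ 0.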